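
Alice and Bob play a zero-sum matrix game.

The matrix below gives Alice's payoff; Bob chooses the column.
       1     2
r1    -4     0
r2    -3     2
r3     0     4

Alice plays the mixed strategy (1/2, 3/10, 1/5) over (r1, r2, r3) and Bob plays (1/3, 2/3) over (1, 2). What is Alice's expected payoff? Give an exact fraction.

-1/30

Against (1/3, 2/3), each row's expected payoff is r1: -4/3; r2: 1/3; r3: 8/3.
Taking the (1/2, 3/10, 1/5)-weighted average: (1/2)·(-4/3) + (3/10)·(1/3) + (1/5)·(8/3) = -1/30.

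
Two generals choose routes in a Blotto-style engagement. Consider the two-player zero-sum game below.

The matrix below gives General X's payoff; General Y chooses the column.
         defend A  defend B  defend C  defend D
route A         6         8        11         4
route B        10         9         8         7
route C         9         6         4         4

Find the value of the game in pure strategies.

Row minima: 4, 7, 4 → General X's maximin is 7.
Column maxima: 10, 9, 11, 7 → General Y's minimax is 7.
They coincide at (route B, defend D), so the value is 7.

7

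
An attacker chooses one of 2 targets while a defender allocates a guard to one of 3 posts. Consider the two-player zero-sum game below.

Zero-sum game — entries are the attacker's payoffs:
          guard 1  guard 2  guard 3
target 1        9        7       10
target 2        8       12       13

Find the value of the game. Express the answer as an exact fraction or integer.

26/3

Column guard 3 is strictly dominated by guard 2 for the defender (it gives the attacker more in every row).
The remaining 2×2 game on (target 1, target 2) × (guard 1, guard 2) has no saddle point. Let the attacker play target 1 with probability p; indifference gives 9p + 8(1−p) = 7p + 12(1−p), so p = 2/3.
Similarly the defender's optimal q on guard 1 is 5/6, and the value is 9·(5/6) + (7)·(1/6) = 26/3.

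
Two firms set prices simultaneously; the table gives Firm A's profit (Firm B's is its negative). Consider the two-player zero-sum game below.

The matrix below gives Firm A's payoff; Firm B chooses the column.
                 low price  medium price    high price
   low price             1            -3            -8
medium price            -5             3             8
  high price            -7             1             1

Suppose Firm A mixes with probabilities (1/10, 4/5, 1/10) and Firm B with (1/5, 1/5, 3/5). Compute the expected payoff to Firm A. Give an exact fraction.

Against (1/5, 1/5, 3/5), each row's expected payoff is low price: -26/5; medium price: 22/5; high price: -3/5.
Taking the (1/10, 4/5, 1/10)-weighted average: (1/10)·(-26/5) + (4/5)·(22/5) + (1/10)·(-3/5) = 147/50.

147/50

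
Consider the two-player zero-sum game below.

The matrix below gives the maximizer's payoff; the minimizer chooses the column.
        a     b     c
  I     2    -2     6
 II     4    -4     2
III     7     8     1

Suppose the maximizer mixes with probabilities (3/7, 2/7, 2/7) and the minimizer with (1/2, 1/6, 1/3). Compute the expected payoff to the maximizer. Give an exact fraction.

Against (1/2, 1/6, 1/3), each row's expected payoff is I: 8/3; II: 2; III: 31/6.
Taking the (3/7, 2/7, 2/7)-weighted average: (3/7)·(8/3) + (2/7)·(2) + (2/7)·(31/6) = 67/21.

67/21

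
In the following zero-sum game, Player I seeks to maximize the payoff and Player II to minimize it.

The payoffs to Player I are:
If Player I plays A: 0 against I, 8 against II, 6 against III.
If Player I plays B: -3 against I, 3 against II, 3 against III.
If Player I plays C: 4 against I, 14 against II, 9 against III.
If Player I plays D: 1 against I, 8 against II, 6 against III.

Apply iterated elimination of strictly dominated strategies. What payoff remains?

Column III is strictly dominated by I for Player II (0<6, -3<3, 4<9, 1<6); eliminate III.
Column II is strictly dominated by I for Player II (0<8, -3<3, 4<14, 1<8); eliminate II.
Row D is strictly dominated by row C (4>1); eliminate D.
Row B is strictly dominated by row A (0>-3); eliminate B.
Row A is strictly dominated by row C (4>0); eliminate A.
Only (C, I) remains, with payoff 4.

4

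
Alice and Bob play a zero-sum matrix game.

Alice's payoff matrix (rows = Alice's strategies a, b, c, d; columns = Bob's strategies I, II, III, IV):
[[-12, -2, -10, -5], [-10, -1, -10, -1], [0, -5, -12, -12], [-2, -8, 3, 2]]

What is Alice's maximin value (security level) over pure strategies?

The worst-case payoff for each row is a: -12, b: -10, c: -12, d: -8.
The best of these is -8.

-8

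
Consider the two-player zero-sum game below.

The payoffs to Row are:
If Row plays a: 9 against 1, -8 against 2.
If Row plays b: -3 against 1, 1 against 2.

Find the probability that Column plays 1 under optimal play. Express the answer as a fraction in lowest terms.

3/7

Row minima are -8 and -3, so Row's maximin is -3; column maxima are 9 and 1, so Column's minimax is 1. These differ, so the equilibrium is in mixed strategies.
Let Column play 1 with probability q. Row is indifferent when 9q − 8(1−q) = −3q + (1−q), giving q = 3/7.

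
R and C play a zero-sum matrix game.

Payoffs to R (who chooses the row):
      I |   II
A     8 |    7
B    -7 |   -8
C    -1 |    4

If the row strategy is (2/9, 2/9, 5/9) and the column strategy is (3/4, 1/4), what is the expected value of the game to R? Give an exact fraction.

1/4

Against (3/4, 1/4), each row's expected payoff is A: 31/4; B: -29/4; C: 1/4.
Taking the (2/9, 2/9, 5/9)-weighted average: (2/9)·(31/4) + (2/9)·(-29/4) + (5/9)·(1/4) = 1/4.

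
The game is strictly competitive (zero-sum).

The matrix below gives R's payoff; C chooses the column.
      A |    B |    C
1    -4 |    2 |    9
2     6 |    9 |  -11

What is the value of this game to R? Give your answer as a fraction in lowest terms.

Column B is strictly dominated by A for C (it gives R more in every row).
The remaining 2×2 game on (1, 2) × (A, C) has no saddle point. Let R play 1 with probability p; indifference gives −4p + 6(1−p) = 9p − 11(1−p), so p = 17/30.
Similarly C's optimal q on A is 2/3, and the value is -4·(2/3) + (9)·(1/3) = 1/3.

1/3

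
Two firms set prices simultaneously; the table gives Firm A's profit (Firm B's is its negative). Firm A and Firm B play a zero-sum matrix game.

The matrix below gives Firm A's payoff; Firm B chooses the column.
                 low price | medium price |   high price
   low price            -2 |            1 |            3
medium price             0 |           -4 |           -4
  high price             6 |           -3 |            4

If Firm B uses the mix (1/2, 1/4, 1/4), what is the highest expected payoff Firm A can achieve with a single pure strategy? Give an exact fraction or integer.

low price: (-2)·(1/2) + (1)·(1/4) + (3)·(1/4) = 0.
medium price: (0)·(1/2) + (-4)·(1/4) + (-4)·(1/4) = -2.
high price: (6)·(1/2) + (-3)·(1/4) + (4)·(1/4) = 13/4.
The best pure response is high price with expected payoff 13/4.

13/4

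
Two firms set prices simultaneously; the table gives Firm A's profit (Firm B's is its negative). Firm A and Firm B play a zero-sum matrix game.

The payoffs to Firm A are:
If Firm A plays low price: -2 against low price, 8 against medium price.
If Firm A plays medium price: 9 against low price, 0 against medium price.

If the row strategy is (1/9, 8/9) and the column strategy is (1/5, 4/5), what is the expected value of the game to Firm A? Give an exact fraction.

Against (1/5, 4/5), each row's expected payoff is low price: 6; medium price: 9/5.
Taking the (1/9, 8/9)-weighted average: (1/9)·(6) + (8/9)·(9/5) = 34/15.

34/15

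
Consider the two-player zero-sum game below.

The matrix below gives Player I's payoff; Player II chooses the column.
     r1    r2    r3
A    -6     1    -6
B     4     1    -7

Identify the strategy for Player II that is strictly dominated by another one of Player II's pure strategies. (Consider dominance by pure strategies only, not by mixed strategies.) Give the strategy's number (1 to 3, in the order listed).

2

Player II prefers columns that give Player I less. Compare r2 with r3: -6 < 1, -7 < 1.
So r3 strictly dominates r2 for Player II; r2 is strictly dominated.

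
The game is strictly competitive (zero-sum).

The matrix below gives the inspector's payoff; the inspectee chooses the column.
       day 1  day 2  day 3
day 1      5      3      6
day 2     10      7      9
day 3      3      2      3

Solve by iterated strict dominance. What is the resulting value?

7

Column day 1 is strictly dominated by day 2 for the inspectee (3<5, 7<10, 2<3); eliminate day 1.
Row day 1 is strictly dominated by row day 2 (7>3, 9>6); eliminate day 1.
Column day 3 is strictly dominated by day 2 for the inspectee (7<9, 2<3); eliminate day 3.
Row day 3 is strictly dominated by row day 2 (7>2); eliminate day 3.
Only (day 2, day 2) remains, with payoff 7.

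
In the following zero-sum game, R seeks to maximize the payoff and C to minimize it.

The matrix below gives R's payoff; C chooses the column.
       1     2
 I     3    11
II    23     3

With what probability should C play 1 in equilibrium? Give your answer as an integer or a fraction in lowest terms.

2/7

Row minima are 3 and 3, so R's maximin is 3; column maxima are 23 and 11, so C's minimax is 11. These differ, so the equilibrium is in mixed strategies.
Let C play 1 with probability q. R is indifferent when 3q + 11(1−q) = 23q + 3(1−q), giving q = 2/7.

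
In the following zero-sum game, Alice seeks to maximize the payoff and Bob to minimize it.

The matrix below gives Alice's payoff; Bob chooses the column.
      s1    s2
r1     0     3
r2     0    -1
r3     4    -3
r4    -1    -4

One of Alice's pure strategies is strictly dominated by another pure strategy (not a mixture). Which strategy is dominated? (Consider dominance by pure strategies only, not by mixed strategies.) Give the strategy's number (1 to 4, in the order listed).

4

Compare r4 with r1: 0 > -1, 3 > -4.
So r1 strictly dominates r4 for Alice; r4 is strictly dominated.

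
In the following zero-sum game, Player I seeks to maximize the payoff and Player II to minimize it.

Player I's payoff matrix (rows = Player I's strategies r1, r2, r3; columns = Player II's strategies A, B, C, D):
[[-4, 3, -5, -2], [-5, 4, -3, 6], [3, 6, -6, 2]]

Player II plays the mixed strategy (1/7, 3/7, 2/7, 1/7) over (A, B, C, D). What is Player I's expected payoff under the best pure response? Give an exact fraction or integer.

r1: (-4)·(1/7) + (3)·(3/7) + (-5)·(2/7) + (-2)·(1/7) = -1.
r2: (-5)·(1/7) + (4)·(3/7) + (-3)·(2/7) + (6)·(1/7) = 1.
r3: (3)·(1/7) + (6)·(3/7) + (-6)·(2/7) + (2)·(1/7) = 11/7.
The best pure response is r3 with expected payoff 11/7.

11/7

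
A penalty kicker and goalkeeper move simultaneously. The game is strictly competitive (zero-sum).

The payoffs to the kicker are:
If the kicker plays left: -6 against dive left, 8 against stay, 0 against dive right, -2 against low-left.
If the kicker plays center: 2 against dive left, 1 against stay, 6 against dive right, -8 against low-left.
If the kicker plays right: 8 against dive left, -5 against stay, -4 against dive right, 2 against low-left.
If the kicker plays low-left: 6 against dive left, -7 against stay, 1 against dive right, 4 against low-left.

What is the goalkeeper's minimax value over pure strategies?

The worst case (largest entry) in each column is dive left: 8, stay: 8, dive right: 6, low-left: 4.
The best (smallest) of these is 4.

4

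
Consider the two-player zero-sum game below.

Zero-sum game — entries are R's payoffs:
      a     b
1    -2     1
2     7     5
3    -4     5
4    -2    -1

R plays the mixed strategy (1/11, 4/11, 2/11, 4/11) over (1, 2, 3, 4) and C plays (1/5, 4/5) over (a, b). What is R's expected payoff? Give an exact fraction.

118/55

Against (1/5, 4/5), each row's expected payoff is 1: 2/5; 2: 27/5; 3: 16/5; 4: -6/5.
Taking the (1/11, 4/11, 2/11, 4/11)-weighted average: (1/11)·(2/5) + (4/11)·(27/5) + (2/11)·(16/5) + (4/11)·(-6/5) = 118/55.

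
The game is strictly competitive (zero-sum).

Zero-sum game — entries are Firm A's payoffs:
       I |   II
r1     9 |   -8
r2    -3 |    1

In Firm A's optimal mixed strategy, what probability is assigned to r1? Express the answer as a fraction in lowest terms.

Row minima are -8 and -3, so Firm A's maximin is -3; column maxima are 9 and 1, so Firm B's minimax is 1. These differ, so the equilibrium is in mixed strategies.
Let Firm A play r1 with probability p. Firm B is indifferent when 9p − 3(1−p) = −8p + (1−p), giving p = 4/21.

4/21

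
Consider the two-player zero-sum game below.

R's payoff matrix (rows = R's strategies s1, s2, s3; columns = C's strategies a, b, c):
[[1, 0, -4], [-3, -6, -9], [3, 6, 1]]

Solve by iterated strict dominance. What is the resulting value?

1

Row s2 is strictly dominated by row s1 (1>-3, 0>-6, -4>-9); eliminate s2.
Row s1 is strictly dominated by row s3 (3>1, 6>0, 1>-4); eliminate s1.
Column b is strictly dominated by a for C (3<6); eliminate b.
Column a is strictly dominated by c for C (1<3); eliminate a.
Only (s3, c) remains, with payoff 1.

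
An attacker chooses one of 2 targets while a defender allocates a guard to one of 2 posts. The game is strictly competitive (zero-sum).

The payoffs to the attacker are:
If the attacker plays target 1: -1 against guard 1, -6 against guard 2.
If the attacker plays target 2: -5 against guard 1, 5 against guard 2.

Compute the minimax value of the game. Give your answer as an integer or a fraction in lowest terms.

Row minima are -6 and -5, so the attacker's maximin is -5; column maxima are -1 and 5, so the defender's minimax is -1. These differ, so the equilibrium is in mixed strategies.
Let the attacker play target 1 with probability p. The defender is indifferent when −p − 5(1−p) = −6p + 5(1−p), giving p = 2/3.
Let the defender play guard 1 with probability q. The attacker is indifferent when −q − 6(1−q) = −5q + 5(1−q), giving q = 11/15.
The value is -1·(11/15) + (-6)·(4/15) = -7/3.

-7/3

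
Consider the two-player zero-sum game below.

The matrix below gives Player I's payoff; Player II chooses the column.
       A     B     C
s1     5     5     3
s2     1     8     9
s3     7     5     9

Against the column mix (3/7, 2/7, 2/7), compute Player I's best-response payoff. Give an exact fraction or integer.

s1: (5)·(3/7) + (5)·(2/7) + (3)·(2/7) = 31/7.
s2: (1)·(3/7) + (8)·(2/7) + (9)·(2/7) = 37/7.
s3: (7)·(3/7) + (5)·(2/7) + (9)·(2/7) = 7.
The best pure response is s3 with expected payoff 7.

7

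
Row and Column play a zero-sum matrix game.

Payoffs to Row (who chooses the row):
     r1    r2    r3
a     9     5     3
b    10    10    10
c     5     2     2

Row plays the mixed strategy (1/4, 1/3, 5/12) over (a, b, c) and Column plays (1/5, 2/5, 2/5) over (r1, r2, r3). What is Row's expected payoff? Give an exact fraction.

Against (1/5, 2/5, 2/5), each row's expected payoff is a: 5; b: 10; c: 13/5.
Taking the (1/4, 1/3, 5/12)-weighted average: (1/4)·(5) + (1/3)·(10) + (5/12)·(13/5) = 17/3.

17/3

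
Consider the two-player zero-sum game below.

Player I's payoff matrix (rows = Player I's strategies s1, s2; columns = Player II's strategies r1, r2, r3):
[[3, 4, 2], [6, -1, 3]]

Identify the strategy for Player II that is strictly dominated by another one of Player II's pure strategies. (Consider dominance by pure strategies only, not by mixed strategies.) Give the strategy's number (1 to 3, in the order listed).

1

Player II prefers columns that give Player I less. Compare r1 with r3: 2 < 3, 3 < 6.
So r3 strictly dominates r1 for Player II; r1 is strictly dominated.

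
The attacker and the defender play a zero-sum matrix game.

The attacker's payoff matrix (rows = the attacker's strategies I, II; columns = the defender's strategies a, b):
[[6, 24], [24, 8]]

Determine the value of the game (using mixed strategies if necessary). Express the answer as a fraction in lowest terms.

Row minima are 6 and 8, so the attacker's maximin is 8; column maxima are 24 and 24, so the defender's minimax is 24. These differ, so the equilibrium is in mixed strategies.
Let the attacker play I with probability p. The defender is indifferent when 6p + 24(1−p) = 24p + 8(1−p), giving p = 8/17.
Let the defender play a with probability q. The attacker is indifferent when 6q + 24(1−q) = 24q + 8(1−q), giving q = 8/17.
The value is 6·(8/17) + (24)·(9/17) = 264/17.

264/17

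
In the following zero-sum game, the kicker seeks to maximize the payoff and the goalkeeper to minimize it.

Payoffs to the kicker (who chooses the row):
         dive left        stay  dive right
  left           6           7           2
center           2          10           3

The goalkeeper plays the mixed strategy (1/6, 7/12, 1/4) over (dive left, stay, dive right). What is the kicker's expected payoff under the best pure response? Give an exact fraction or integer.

left: (6)·(1/6) + (7)·(7/12) + (2)·(1/4) = 67/12.
center: (2)·(1/6) + (10)·(7/12) + (3)·(1/4) = 83/12.
The best pure response is center with expected payoff 83/12.

83/12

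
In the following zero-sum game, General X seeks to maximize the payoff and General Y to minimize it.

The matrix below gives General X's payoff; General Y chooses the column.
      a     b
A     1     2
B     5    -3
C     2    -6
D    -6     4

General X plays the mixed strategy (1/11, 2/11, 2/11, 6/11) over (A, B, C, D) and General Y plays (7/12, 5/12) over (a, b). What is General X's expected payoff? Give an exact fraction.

-107/132

Against (7/12, 5/12), each row's expected payoff is A: 17/12; B: 5/3; C: -4/3; D: -11/6.
Taking the (1/11, 2/11, 2/11, 6/11)-weighted average: (1/11)·(17/12) + (2/11)·(5/3) + (2/11)·(-4/3) + (6/11)·(-11/6) = -107/132.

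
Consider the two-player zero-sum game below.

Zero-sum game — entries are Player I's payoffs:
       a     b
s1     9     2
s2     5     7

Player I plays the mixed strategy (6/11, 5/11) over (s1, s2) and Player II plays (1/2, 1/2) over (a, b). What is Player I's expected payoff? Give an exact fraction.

Against (1/2, 1/2), each row's expected payoff is s1: 11/2; s2: 6.
Taking the (6/11, 5/11)-weighted average: (6/11)·(11/2) + (5/11)·(6) = 63/11.

63/11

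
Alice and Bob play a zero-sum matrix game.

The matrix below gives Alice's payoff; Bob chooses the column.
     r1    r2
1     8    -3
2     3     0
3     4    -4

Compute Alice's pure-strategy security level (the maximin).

The worst-case payoff for each row is 1: -3, 2: 0, 3: -4.
The best of these is 0.

0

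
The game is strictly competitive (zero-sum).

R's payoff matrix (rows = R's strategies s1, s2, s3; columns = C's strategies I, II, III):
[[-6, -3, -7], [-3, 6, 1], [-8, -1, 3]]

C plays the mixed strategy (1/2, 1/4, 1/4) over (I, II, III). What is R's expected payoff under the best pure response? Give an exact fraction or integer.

s1: (-6)·(1/2) + (-3)·(1/4) + (-7)·(1/4) = -11/2.
s2: (-3)·(1/2) + (6)·(1/4) + (1)·(1/4) = 1/4.
s3: (-8)·(1/2) + (-1)·(1/4) + (3)·(1/4) = -7/2.
The best pure response is s2 with expected payoff 1/4.

1/4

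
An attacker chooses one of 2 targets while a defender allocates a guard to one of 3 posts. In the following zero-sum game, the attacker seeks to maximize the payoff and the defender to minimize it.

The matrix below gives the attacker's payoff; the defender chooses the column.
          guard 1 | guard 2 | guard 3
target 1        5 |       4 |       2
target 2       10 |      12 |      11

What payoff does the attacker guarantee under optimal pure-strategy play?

10

Row minima: 2, 10 → the attacker's maximin is 10.
Column maxima: 10, 12, 11 → the defender's minimax is 10.
They coincide at (target 2, guard 1), so the value is 10.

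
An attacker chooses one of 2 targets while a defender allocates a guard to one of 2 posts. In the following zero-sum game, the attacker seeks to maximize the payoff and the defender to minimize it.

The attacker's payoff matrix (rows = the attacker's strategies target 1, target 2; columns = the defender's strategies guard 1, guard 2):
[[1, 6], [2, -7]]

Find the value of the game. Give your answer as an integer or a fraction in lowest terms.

Row minima are 1 and -7, so the attacker's maximin is 1; column maxima are 2 and 6, so the defender's minimax is 2. These differ, so the equilibrium is in mixed strategies.
Let the attacker play target 1 with probability p. The defender is indifferent when p + 2(1−p) = 6p − 7(1−p), giving p = 9/14.
Let the defender play guard 1 with probability q. The attacker is indifferent when q + 6(1−q) = 2q − 7(1−q), giving q = 13/14.
The value is 1·(13/14) + (6)·(1/14) = 19/14.

19/14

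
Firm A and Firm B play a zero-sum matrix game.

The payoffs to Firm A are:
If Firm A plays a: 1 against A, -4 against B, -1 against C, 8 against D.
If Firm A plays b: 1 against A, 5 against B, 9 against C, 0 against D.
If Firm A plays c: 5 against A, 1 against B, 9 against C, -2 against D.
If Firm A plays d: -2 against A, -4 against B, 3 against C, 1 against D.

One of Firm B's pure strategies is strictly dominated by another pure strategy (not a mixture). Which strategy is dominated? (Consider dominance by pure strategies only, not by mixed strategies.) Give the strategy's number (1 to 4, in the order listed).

3

Firm B prefers columns that give Firm A less. Compare C with B: -4 < -1, 5 < 9, 1 < 9, -4 < 3.
So B strictly dominates C for Firm B; C is strictly dominated.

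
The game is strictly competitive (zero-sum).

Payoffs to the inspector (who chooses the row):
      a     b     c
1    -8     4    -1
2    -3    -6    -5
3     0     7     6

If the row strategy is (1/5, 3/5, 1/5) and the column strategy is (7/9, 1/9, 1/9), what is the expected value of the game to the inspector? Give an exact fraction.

-136/45

Against (7/9, 1/9, 1/9), each row's expected payoff is 1: -53/9; 2: -32/9; 3: 13/9.
Taking the (1/5, 3/5, 1/5)-weighted average: (1/5)·(-53/9) + (3/5)·(-32/9) + (1/5)·(13/9) = -136/45.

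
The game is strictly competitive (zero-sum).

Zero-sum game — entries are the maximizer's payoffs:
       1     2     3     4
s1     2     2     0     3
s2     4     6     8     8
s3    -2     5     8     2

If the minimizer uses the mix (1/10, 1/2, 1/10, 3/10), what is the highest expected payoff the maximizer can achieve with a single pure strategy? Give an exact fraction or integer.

s1: (2)·(1/10) + (2)·(1/2) + (0)·(1/10) + (3)·(3/10) = 21/10.
s2: (4)·(1/10) + (6)·(1/2) + (8)·(1/10) + (8)·(3/10) = 33/5.
s3: (-2)·(1/10) + (5)·(1/2) + (8)·(1/10) + (2)·(3/10) = 37/10.
The best pure response is s2 with expected payoff 33/5.

33/5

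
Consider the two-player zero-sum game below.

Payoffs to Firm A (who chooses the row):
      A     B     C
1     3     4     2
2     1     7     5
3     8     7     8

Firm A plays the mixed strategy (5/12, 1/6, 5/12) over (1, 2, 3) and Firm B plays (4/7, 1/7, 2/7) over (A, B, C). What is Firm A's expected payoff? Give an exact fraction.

139/28

Against (4/7, 1/7, 2/7), each row's expected payoff is 1: 20/7; 2: 3; 3: 55/7.
Taking the (5/12, 1/6, 5/12)-weighted average: (5/12)·(20/7) + (1/6)·(3) + (5/12)·(55/7) = 139/28.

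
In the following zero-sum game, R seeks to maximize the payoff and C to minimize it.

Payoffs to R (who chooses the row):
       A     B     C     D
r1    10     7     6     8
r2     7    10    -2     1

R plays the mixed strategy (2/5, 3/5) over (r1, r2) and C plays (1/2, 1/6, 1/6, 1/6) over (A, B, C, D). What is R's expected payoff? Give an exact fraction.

Against (1/2, 1/6, 1/6, 1/6), each row's expected payoff is r1: 17/2; r2: 5.
Taking the (2/5, 3/5)-weighted average: (2/5)·(17/2) + (3/5)·(5) = 32/5.

32/5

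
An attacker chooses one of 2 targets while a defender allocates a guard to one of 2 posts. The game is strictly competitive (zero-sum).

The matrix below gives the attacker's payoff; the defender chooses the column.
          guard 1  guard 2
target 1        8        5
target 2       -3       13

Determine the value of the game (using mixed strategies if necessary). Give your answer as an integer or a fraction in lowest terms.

119/19

Row minima are 5 and -3, so the attacker's maximin is 5; column maxima are 8 and 13, so the defender's minimax is 8. These differ, so the equilibrium is in mixed strategies.
Let the attacker play target 1 with probability p. The defender is indifferent when 8p − 3(1−p) = 5p + 13(1−p), giving p = 16/19.
Let the defender play guard 1 with probability q. The attacker is indifferent when 8q + 5(1−q) = −3q + 13(1−q), giving q = 8/19.
The value is 8·(8/19) + (5)·(11/19) = 119/19.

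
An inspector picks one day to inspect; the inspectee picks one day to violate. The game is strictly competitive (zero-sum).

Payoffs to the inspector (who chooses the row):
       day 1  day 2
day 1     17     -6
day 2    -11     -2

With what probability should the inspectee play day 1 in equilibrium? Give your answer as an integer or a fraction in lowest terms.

1/8

Row minima are -6 and -11, so the inspector's maximin is -6; column maxima are 17 and -2, so the inspectee's minimax is -2. These differ, so the equilibrium is in mixed strategies.
Let the inspectee play day 1 with probability q. The inspector is indifferent when 17q − 6(1−q) = −11q − 2(1−q), giving q = 1/8.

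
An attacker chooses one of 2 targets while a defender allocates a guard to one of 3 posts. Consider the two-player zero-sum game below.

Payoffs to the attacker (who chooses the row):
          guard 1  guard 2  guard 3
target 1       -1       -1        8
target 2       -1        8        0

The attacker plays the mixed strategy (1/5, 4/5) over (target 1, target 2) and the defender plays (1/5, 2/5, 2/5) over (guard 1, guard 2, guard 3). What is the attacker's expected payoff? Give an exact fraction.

73/25

Against (1/5, 2/5, 2/5), each row's expected payoff is target 1: 13/5; target 2: 3.
Taking the (1/5, 4/5)-weighted average: (1/5)·(13/5) + (4/5)·(3) = 73/25.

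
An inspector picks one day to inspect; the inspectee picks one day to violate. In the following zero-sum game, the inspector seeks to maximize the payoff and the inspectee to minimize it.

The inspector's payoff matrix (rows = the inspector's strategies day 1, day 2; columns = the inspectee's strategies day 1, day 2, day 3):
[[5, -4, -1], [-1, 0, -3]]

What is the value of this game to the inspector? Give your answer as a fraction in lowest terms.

Column day 1 is strictly dominated by day 3 for the inspectee (it gives the inspector more in every row).
The remaining 2×2 game on (day 1, day 2) × (day 2, day 3) has no saddle point. Let the inspector play day 1 with probability p; indifference gives −4p = −p − 3(1−p), so p = 1/2.
Similarly the inspectee's optimal q on day 2 is 1/3, and the value is -4·(1/3) + (-1)·(2/3) = -2.

-2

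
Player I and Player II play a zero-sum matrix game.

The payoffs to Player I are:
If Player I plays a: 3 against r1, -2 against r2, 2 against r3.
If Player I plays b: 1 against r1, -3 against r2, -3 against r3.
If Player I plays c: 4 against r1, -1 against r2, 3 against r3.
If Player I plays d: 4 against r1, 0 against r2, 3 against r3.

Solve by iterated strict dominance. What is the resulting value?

Column r1 is strictly dominated by r2 for Player II (-2<3, -3<1, -1<4, 0<4); eliminate r1.
Row b is strictly dominated by row a (-2>-3, 2>-3); eliminate b.
Row a is strictly dominated by row c (-1>-2, 3>2); eliminate a.
Column r3 is strictly dominated by r2 for Player II (-1<3, 0<3); eliminate r3.
Row c is strictly dominated by row d (0>-1); eliminate c.
Only (d, r2) remains, with payoff 0.

0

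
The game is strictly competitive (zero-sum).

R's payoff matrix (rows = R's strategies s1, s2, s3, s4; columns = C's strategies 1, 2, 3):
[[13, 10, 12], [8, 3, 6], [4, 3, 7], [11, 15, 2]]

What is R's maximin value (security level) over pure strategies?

10

The worst-case payoff for each row is s1: 10, s2: 3, s3: 3, s4: 2.
The best of these is 10.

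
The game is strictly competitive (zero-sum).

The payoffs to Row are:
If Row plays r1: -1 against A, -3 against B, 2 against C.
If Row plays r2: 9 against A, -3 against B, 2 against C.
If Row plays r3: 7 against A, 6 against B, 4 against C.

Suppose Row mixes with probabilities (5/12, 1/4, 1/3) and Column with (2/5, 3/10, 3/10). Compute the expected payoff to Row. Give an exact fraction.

Against (2/5, 3/10, 3/10), each row's expected payoff is r1: -7/10; r2: 33/10; r3: 29/5.
Taking the (5/12, 1/4, 1/3)-weighted average: (5/12)·(-7/10) + (1/4)·(33/10) + (1/3)·(29/5) = 37/15.

37/15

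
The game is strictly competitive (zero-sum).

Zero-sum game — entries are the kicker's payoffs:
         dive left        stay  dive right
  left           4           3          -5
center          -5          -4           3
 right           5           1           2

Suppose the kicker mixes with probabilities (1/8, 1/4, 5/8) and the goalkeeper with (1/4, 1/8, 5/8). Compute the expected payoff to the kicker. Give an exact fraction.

93/64

Against (1/4, 1/8, 5/8), each row's expected payoff is left: -7/4; center: 1/8; right: 21/8.
Taking the (1/8, 1/4, 5/8)-weighted average: (1/8)·(-7/4) + (1/4)·(1/8) + (5/8)·(21/8) = 93/64.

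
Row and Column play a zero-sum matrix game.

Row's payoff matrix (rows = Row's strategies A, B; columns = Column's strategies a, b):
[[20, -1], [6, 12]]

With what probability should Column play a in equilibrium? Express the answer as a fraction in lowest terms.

Row minima are -1 and 6, so Row's maximin is 6; column maxima are 20 and 12, so Column's minimax is 12. These differ, so the equilibrium is in mixed strategies.
Let Column play a with probability q. Row is indifferent when 20q − (1−q) = 6q + 12(1−q), giving q = 13/27.

13/27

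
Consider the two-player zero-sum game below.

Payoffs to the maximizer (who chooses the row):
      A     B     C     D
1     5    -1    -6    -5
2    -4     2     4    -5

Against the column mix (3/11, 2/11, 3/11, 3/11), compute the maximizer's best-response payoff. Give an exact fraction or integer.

1: (5)·(3/11) + (-1)·(2/11) + (-6)·(3/11) + (-5)·(3/11) = -20/11.
2: (-4)·(3/11) + (2)·(2/11) + (4)·(3/11) + (-5)·(3/11) = -1.
The best pure response is 2 with expected payoff -1.

-1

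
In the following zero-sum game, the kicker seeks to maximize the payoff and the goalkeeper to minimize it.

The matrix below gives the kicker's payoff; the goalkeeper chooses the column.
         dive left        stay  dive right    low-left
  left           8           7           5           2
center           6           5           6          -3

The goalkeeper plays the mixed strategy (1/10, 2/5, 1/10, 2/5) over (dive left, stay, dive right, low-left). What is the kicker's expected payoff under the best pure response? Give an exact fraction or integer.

49/10

left: (8)·(1/10) + (7)·(2/5) + (5)·(1/10) + (2)·(2/5) = 49/10.
center: (6)·(1/10) + (5)·(2/5) + (6)·(1/10) + (-3)·(2/5) = 2.
The best pure response is left with expected payoff 49/10.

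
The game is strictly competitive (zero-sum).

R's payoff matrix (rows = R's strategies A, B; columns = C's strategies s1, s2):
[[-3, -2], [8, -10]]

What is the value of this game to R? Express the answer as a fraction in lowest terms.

Row minima are -3 and -10, so R's maximin is -3; column maxima are 8 and -2, so C's minimax is -2. These differ, so the equilibrium is in mixed strategies.
Let R play A with probability p. C is indifferent when −3p + 8(1−p) = −2p − 10(1−p), giving p = 18/19.
Let C play s1 with probability q. R is indifferent when −3q − 2(1−q) = 8q − 10(1−q), giving q = 8/19.
The value is -3·(8/19) + (-2)·(11/19) = -46/19.

-46/19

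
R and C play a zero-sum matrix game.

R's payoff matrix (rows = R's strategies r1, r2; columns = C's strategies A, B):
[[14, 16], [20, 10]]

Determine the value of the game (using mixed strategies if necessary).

15

Row minima are 14 and 10, so R's maximin is 14; column maxima are 20 and 16, so C's minimax is 16. These differ, so the equilibrium is in mixed strategies.
Let R play r1 with probability p. C is indifferent when 14p + 20(1−p) = 16p + 10(1−p), giving p = 5/6.
Let C play A with probability q. R is indifferent when 14q + 16(1−q) = 20q + 10(1−q), giving q = 1/2.
The value is 14·(1/2) + (16)·(1/2) = 15.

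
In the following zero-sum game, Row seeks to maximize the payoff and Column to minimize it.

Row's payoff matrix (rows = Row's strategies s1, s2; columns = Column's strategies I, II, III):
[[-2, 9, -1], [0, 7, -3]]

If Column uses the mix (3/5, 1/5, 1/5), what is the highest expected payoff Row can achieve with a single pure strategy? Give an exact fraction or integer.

s1: (-2)·(3/5) + (9)·(1/5) + (-1)·(1/5) = 2/5.
s2: (0)·(3/5) + (7)·(1/5) + (-3)·(1/5) = 4/5.
The best pure response is s2 with expected payoff 4/5.

4/5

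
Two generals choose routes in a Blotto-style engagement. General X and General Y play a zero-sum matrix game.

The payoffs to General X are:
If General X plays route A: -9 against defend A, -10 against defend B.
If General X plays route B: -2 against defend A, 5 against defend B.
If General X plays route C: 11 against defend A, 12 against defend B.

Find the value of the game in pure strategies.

Row minima: -10, -2, 11 → General X's maximin is 11.
Column maxima: 11, 12 → General Y's minimax is 11.
They coincide at (route C, defend A), so the value is 11.

11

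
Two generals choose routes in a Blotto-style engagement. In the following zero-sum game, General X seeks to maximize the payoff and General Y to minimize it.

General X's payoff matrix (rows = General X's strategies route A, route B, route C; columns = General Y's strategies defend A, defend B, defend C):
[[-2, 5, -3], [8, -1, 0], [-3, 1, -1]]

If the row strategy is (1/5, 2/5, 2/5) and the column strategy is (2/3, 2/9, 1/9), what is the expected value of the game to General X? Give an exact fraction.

Against (2/3, 2/9, 1/9), each row's expected payoff is route A: -5/9; route B: 46/9; route C: -17/9.
Taking the (1/5, 2/5, 2/5)-weighted average: (1/5)·(-5/9) + (2/5)·(46/9) + (2/5)·(-17/9) = 53/45.

53/45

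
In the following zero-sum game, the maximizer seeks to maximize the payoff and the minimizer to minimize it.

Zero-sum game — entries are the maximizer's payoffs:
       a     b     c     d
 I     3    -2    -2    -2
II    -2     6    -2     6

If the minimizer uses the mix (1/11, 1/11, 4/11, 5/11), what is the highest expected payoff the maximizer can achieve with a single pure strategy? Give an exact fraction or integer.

I: (3)·(1/11) + (-2)·(1/11) + (-2)·(4/11) + (-2)·(5/11) = -17/11.
II: (-2)·(1/11) + (6)·(1/11) + (-2)·(4/11) + (6)·(5/11) = 26/11.
The best pure response is II with expected payoff 26/11.

26/11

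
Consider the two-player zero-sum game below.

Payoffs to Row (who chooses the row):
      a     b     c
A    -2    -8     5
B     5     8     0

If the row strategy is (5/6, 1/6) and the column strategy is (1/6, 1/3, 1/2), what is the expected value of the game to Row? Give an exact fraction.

1/6

Against (1/6, 1/3, 1/2), each row's expected payoff is A: -1/2; B: 7/2.
Taking the (5/6, 1/6)-weighted average: (5/6)·(-1/2) + (1/6)·(7/2) = 1/6.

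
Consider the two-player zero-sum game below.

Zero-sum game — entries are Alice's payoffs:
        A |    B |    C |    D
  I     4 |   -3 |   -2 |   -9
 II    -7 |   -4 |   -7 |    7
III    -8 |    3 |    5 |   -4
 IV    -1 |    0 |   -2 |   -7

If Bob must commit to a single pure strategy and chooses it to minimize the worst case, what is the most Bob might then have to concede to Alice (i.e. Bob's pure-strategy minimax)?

3

The worst case (largest entry) in each column is A: 4, B: 3, C: 5, D: 7.
The best (smallest) of these is 3.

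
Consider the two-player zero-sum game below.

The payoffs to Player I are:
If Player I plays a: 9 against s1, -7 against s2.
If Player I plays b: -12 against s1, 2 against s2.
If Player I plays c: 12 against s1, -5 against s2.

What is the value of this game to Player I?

Row a is strictly dominated by row c, so Player I never plays it.
The remaining 2×2 game on (b, c) × (s1, s2) has no saddle point. Let Player I play b with probability p; indifference gives −12p + 12(1−p) = 2p − 5(1−p), so p = 17/31.
Similarly Player II's optimal q on s1 is 7/31, and the value is -12·(7/31) + (2)·(24/31) = -36/31.

-36/31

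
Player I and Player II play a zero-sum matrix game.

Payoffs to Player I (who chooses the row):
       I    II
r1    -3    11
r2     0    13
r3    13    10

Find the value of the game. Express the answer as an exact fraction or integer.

169/16

Row r1 is strictly dominated by row r2, so Player I never plays it.
The remaining 2×2 game on (r2, r3) × (I, II) has no saddle point. Let Player I play r2 with probability p; indifference gives 13(1−p) = 13p + 10(1−p), so p = 3/16.
Similarly Player II's optimal q on I is 3/16, and the value is 0·(3/16) + (13)·(13/16) = 169/16.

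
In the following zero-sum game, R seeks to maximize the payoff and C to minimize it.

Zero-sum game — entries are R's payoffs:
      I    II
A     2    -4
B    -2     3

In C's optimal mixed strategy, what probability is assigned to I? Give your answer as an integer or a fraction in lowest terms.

Row minima are -4 and -2, so R's maximin is -2; column maxima are 2 and 3, so C's minimax is 2. These differ, so the equilibrium is in mixed strategies.
Let C play I with probability q. R is indifferent when 2q − 4(1−q) = −2q + 3(1−q), giving q = 7/11.

7/11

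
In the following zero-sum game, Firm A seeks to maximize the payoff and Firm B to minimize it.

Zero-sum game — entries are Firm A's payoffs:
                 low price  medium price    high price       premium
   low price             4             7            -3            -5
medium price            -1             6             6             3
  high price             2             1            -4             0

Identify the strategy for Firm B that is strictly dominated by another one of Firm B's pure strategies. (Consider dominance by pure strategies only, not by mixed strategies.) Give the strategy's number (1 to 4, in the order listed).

2

Firm B prefers columns that give Firm A less. Compare medium price with premium: -5 < 7, 3 < 6, 0 < 1.
So premium strictly dominates medium price for Firm B; medium price is strictly dominated.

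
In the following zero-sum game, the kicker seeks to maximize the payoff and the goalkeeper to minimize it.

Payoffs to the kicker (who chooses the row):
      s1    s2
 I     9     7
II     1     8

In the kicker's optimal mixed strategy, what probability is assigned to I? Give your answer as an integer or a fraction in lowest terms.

Row minima are 7 and 1, so the kicker's maximin is 7; column maxima are 9 and 8, so the goalkeeper's minimax is 8. These differ, so the equilibrium is in mixed strategies.
Let the kicker play I with probability p. The goalkeeper is indifferent when 9p + (1−p) = 7p + 8(1−p), giving p = 7/9.

7/9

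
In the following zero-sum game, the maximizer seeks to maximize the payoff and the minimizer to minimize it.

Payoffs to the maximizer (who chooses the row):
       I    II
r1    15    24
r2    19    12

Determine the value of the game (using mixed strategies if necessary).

69/4

Row minima are 15 and 12, so the maximizer's maximin is 15; column maxima are 19 and 24, so the minimizer's minimax is 19. These differ, so the equilibrium is in mixed strategies.
Let the maximizer play r1 with probability p. The minimizer is indifferent when 15p + 19(1−p) = 24p + 12(1−p), giving p = 7/16.
Let the minimizer play I with probability q. The maximizer is indifferent when 15q + 24(1−q) = 19q + 12(1−q), giving q = 3/4.
The value is 15·(3/4) + (24)·(1/4) = 69/4.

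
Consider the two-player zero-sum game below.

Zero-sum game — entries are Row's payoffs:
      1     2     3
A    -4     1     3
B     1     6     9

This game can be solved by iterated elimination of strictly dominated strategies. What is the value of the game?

Row A is strictly dominated by row B (1>-4, 6>1, 9>3); eliminate A.
Column 3 is strictly dominated by 1 for Column (1<9); eliminate 3.
Column 2 is strictly dominated by 1 for Column (1<6); eliminate 2.
Only (B, 1) remains, with payoff 1.

1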